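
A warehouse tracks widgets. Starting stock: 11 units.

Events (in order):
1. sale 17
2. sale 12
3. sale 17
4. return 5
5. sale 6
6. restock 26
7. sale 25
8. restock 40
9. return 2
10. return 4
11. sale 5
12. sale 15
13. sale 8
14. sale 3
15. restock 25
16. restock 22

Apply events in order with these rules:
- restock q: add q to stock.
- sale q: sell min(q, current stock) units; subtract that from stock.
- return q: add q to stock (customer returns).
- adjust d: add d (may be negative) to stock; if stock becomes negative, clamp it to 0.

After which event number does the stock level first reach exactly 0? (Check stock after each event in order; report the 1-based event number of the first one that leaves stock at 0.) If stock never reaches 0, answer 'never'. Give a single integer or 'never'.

Processing events:
Start: stock = 11
  Event 1 (sale 17): sell min(17,11)=11. stock: 11 - 11 = 0. total_sold = 11
  Event 2 (sale 12): sell min(12,0)=0. stock: 0 - 0 = 0. total_sold = 11
  Event 3 (sale 17): sell min(17,0)=0. stock: 0 - 0 = 0. total_sold = 11
  Event 4 (return 5): 0 + 5 = 5
  Event 5 (sale 6): sell min(6,5)=5. stock: 5 - 5 = 0. total_sold = 16
  Event 6 (restock 26): 0 + 26 = 26
  Event 7 (sale 25): sell min(25,26)=25. stock: 26 - 25 = 1. total_sold = 41
  Event 8 (restock 40): 1 + 40 = 41
  Event 9 (return 2): 41 + 2 = 43
  Event 10 (return 4): 43 + 4 = 47
  Event 11 (sale 5): sell min(5,47)=5. stock: 47 - 5 = 42. total_sold = 46
  Event 12 (sale 15): sell min(15,42)=15. stock: 42 - 15 = 27. total_sold = 61
  Event 13 (sale 8): sell min(8,27)=8. stock: 27 - 8 = 19. total_sold = 69
  Event 14 (sale 3): sell min(3,19)=3. stock: 19 - 3 = 16. total_sold = 72
  Event 15 (restock 25): 16 + 25 = 41
  Event 16 (restock 22): 41 + 22 = 63
Final: stock = 63, total_sold = 72

First zero at event 1.

Answer: 1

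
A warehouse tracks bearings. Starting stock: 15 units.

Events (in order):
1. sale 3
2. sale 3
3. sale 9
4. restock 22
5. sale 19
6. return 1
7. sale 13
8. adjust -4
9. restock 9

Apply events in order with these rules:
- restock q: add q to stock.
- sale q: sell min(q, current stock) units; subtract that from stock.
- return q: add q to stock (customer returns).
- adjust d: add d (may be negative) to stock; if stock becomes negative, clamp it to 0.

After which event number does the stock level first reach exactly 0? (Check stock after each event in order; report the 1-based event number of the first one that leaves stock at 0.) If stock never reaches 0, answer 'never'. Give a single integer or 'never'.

Answer: 3

Derivation:
Processing events:
Start: stock = 15
  Event 1 (sale 3): sell min(3,15)=3. stock: 15 - 3 = 12. total_sold = 3
  Event 2 (sale 3): sell min(3,12)=3. stock: 12 - 3 = 9. total_sold = 6
  Event 3 (sale 9): sell min(9,9)=9. stock: 9 - 9 = 0. total_sold = 15
  Event 4 (restock 22): 0 + 22 = 22
  Event 5 (sale 19): sell min(19,22)=19. stock: 22 - 19 = 3. total_sold = 34
  Event 6 (return 1): 3 + 1 = 4
  Event 7 (sale 13): sell min(13,4)=4. stock: 4 - 4 = 0. total_sold = 38
  Event 8 (adjust -4): 0 + -4 = 0 (clamped to 0)
  Event 9 (restock 9): 0 + 9 = 9
Final: stock = 9, total_sold = 38

First zero at event 3.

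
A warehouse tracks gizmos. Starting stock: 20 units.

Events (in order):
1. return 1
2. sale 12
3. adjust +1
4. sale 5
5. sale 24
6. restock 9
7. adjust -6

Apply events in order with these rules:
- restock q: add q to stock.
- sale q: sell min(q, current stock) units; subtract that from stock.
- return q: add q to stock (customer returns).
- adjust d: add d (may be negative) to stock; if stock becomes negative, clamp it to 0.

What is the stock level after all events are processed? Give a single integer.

Answer: 3

Derivation:
Processing events:
Start: stock = 20
  Event 1 (return 1): 20 + 1 = 21
  Event 2 (sale 12): sell min(12,21)=12. stock: 21 - 12 = 9. total_sold = 12
  Event 3 (adjust +1): 9 + 1 = 10
  Event 4 (sale 5): sell min(5,10)=5. stock: 10 - 5 = 5. total_sold = 17
  Event 5 (sale 24): sell min(24,5)=5. stock: 5 - 5 = 0. total_sold = 22
  Event 6 (restock 9): 0 + 9 = 9
  Event 7 (adjust -6): 9 + -6 = 3
Final: stock = 3, total_sold = 22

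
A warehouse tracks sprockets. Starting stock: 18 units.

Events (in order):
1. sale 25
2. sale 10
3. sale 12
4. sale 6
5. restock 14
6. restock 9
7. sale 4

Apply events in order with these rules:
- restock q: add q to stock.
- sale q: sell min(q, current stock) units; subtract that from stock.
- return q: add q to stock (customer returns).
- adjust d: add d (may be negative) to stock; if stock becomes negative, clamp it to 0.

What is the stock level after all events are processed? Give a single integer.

Processing events:
Start: stock = 18
  Event 1 (sale 25): sell min(25,18)=18. stock: 18 - 18 = 0. total_sold = 18
  Event 2 (sale 10): sell min(10,0)=0. stock: 0 - 0 = 0. total_sold = 18
  Event 3 (sale 12): sell min(12,0)=0. stock: 0 - 0 = 0. total_sold = 18
  Event 4 (sale 6): sell min(6,0)=0. stock: 0 - 0 = 0. total_sold = 18
  Event 5 (restock 14): 0 + 14 = 14
  Event 6 (restock 9): 14 + 9 = 23
  Event 7 (sale 4): sell min(4,23)=4. stock: 23 - 4 = 19. total_sold = 22
Final: stock = 19, total_sold = 22

Answer: 19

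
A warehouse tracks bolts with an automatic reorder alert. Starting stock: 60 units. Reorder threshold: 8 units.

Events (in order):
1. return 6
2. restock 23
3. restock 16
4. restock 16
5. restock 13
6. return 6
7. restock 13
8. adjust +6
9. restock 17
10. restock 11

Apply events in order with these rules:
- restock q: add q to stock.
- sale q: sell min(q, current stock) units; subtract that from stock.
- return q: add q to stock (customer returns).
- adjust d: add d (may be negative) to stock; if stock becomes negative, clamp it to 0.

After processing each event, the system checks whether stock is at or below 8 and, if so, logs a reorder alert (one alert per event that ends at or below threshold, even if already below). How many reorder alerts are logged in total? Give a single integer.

Answer: 0

Derivation:
Processing events:
Start: stock = 60
  Event 1 (return 6): 60 + 6 = 66
  Event 2 (restock 23): 66 + 23 = 89
  Event 3 (restock 16): 89 + 16 = 105
  Event 4 (restock 16): 105 + 16 = 121
  Event 5 (restock 13): 121 + 13 = 134
  Event 6 (return 6): 134 + 6 = 140
  Event 7 (restock 13): 140 + 13 = 153
  Event 8 (adjust +6): 153 + 6 = 159
  Event 9 (restock 17): 159 + 17 = 176
  Event 10 (restock 11): 176 + 11 = 187
Final: stock = 187, total_sold = 0

Checking against threshold 8:
  After event 1: stock=66 > 8
  After event 2: stock=89 > 8
  After event 3: stock=105 > 8
  After event 4: stock=121 > 8
  After event 5: stock=134 > 8
  After event 6: stock=140 > 8
  After event 7: stock=153 > 8
  After event 8: stock=159 > 8
  After event 9: stock=176 > 8
  After event 10: stock=187 > 8
Alert events: []. Count = 0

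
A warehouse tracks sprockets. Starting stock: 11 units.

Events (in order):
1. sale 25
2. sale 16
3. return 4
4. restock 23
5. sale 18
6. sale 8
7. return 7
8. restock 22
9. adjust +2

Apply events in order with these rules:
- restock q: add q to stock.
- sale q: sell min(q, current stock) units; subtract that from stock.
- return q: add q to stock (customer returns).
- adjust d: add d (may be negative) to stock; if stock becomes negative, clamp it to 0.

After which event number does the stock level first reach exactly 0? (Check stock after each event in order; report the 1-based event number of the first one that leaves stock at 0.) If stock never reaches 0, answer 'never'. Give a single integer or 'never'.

Answer: 1

Derivation:
Processing events:
Start: stock = 11
  Event 1 (sale 25): sell min(25,11)=11. stock: 11 - 11 = 0. total_sold = 11
  Event 2 (sale 16): sell min(16,0)=0. stock: 0 - 0 = 0. total_sold = 11
  Event 3 (return 4): 0 + 4 = 4
  Event 4 (restock 23): 4 + 23 = 27
  Event 5 (sale 18): sell min(18,27)=18. stock: 27 - 18 = 9. total_sold = 29
  Event 6 (sale 8): sell min(8,9)=8. stock: 9 - 8 = 1. total_sold = 37
  Event 7 (return 7): 1 + 7 = 8
  Event 8 (restock 22): 8 + 22 = 30
  Event 9 (adjust +2): 30 + 2 = 32
Final: stock = 32, total_sold = 37

First zero at event 1.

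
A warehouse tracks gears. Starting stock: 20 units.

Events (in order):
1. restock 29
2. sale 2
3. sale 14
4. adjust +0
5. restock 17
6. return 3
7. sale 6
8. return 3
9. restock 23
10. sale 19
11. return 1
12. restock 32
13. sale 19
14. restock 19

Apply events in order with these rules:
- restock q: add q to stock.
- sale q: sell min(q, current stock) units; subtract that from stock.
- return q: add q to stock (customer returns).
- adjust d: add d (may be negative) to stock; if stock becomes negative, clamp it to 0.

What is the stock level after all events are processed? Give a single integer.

Processing events:
Start: stock = 20
  Event 1 (restock 29): 20 + 29 = 49
  Event 2 (sale 2): sell min(2,49)=2. stock: 49 - 2 = 47. total_sold = 2
  Event 3 (sale 14): sell min(14,47)=14. stock: 47 - 14 = 33. total_sold = 16
  Event 4 (adjust +0): 33 + 0 = 33
  Event 5 (restock 17): 33 + 17 = 50
  Event 6 (return 3): 50 + 3 = 53
  Event 7 (sale 6): sell min(6,53)=6. stock: 53 - 6 = 47. total_sold = 22
  Event 8 (return 3): 47 + 3 = 50
  Event 9 (restock 23): 50 + 23 = 73
  Event 10 (sale 19): sell min(19,73)=19. stock: 73 - 19 = 54. total_sold = 41
  Event 11 (return 1): 54 + 1 = 55
  Event 12 (restock 32): 55 + 32 = 87
  Event 13 (sale 19): sell min(19,87)=19. stock: 87 - 19 = 68. total_sold = 60
  Event 14 (restock 19): 68 + 19 = 87
Final: stock = 87, total_sold = 60

Answer: 87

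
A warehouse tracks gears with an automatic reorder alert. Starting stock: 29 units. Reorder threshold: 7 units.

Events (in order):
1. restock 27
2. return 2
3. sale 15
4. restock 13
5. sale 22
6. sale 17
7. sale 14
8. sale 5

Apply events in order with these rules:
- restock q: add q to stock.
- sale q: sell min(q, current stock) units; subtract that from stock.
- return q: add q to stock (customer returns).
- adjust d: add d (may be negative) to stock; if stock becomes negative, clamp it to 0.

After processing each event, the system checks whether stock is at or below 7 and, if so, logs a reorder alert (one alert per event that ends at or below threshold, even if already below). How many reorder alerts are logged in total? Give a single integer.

Processing events:
Start: stock = 29
  Event 1 (restock 27): 29 + 27 = 56
  Event 2 (return 2): 56 + 2 = 58
  Event 3 (sale 15): sell min(15,58)=15. stock: 58 - 15 = 43. total_sold = 15
  Event 4 (restock 13): 43 + 13 = 56
  Event 5 (sale 22): sell min(22,56)=22. stock: 56 - 22 = 34. total_sold = 37
  Event 6 (sale 17): sell min(17,34)=17. stock: 34 - 17 = 17. total_sold = 54
  Event 7 (sale 14): sell min(14,17)=14. stock: 17 - 14 = 3. total_sold = 68
  Event 8 (sale 5): sell min(5,3)=3. stock: 3 - 3 = 0. total_sold = 71
Final: stock = 0, total_sold = 71

Checking against threshold 7:
  After event 1: stock=56 > 7
  After event 2: stock=58 > 7
  After event 3: stock=43 > 7
  After event 4: stock=56 > 7
  After event 5: stock=34 > 7
  After event 6: stock=17 > 7
  After event 7: stock=3 <= 7 -> ALERT
  After event 8: stock=0 <= 7 -> ALERT
Alert events: [7, 8]. Count = 2

Answer: 2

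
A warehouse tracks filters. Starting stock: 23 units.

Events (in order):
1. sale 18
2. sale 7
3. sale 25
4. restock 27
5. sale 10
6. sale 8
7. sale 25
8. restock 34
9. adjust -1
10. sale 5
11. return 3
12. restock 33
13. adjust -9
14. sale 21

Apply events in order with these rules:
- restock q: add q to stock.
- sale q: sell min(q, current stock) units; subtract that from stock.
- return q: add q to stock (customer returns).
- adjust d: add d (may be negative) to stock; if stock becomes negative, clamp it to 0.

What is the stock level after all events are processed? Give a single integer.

Processing events:
Start: stock = 23
  Event 1 (sale 18): sell min(18,23)=18. stock: 23 - 18 = 5. total_sold = 18
  Event 2 (sale 7): sell min(7,5)=5. stock: 5 - 5 = 0. total_sold = 23
  Event 3 (sale 25): sell min(25,0)=0. stock: 0 - 0 = 0. total_sold = 23
  Event 4 (restock 27): 0 + 27 = 27
  Event 5 (sale 10): sell min(10,27)=10. stock: 27 - 10 = 17. total_sold = 33
  Event 6 (sale 8): sell min(8,17)=8. stock: 17 - 8 = 9. total_sold = 41
  Event 7 (sale 25): sell min(25,9)=9. stock: 9 - 9 = 0. total_sold = 50
  Event 8 (restock 34): 0 + 34 = 34
  Event 9 (adjust -1): 34 + -1 = 33
  Event 10 (sale 5): sell min(5,33)=5. stock: 33 - 5 = 28. total_sold = 55
  Event 11 (return 3): 28 + 3 = 31
  Event 12 (restock 33): 31 + 33 = 64
  Event 13 (adjust -9): 64 + -9 = 55
  Event 14 (sale 21): sell min(21,55)=21. stock: 55 - 21 = 34. total_sold = 76
Final: stock = 34, total_sold = 76

Answer: 34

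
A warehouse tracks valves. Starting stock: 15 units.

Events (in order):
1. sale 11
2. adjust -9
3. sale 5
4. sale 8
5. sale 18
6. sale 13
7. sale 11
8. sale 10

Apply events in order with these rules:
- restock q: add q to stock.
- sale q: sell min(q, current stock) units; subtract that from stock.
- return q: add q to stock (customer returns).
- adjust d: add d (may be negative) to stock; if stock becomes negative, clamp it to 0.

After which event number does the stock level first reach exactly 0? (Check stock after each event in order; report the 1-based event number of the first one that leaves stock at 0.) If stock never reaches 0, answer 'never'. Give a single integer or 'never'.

Processing events:
Start: stock = 15
  Event 1 (sale 11): sell min(11,15)=11. stock: 15 - 11 = 4. total_sold = 11
  Event 2 (adjust -9): 4 + -9 = 0 (clamped to 0)
  Event 3 (sale 5): sell min(5,0)=0. stock: 0 - 0 = 0. total_sold = 11
  Event 4 (sale 8): sell min(8,0)=0. stock: 0 - 0 = 0. total_sold = 11
  Event 5 (sale 18): sell min(18,0)=0. stock: 0 - 0 = 0. total_sold = 11
  Event 6 (sale 13): sell min(13,0)=0. stock: 0 - 0 = 0. total_sold = 11
  Event 7 (sale 11): sell min(11,0)=0. stock: 0 - 0 = 0. total_sold = 11
  Event 8 (sale 10): sell min(10,0)=0. stock: 0 - 0 = 0. total_sold = 11
Final: stock = 0, total_sold = 11

First zero at event 2.

Answer: 2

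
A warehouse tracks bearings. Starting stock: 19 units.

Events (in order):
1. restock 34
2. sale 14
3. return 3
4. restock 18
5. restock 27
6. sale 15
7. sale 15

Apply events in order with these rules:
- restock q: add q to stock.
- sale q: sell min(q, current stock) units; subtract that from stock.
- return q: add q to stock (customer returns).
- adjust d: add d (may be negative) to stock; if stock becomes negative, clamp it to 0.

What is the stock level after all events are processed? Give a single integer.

Answer: 57

Derivation:
Processing events:
Start: stock = 19
  Event 1 (restock 34): 19 + 34 = 53
  Event 2 (sale 14): sell min(14,53)=14. stock: 53 - 14 = 39. total_sold = 14
  Event 3 (return 3): 39 + 3 = 42
  Event 4 (restock 18): 42 + 18 = 60
  Event 5 (restock 27): 60 + 27 = 87
  Event 6 (sale 15): sell min(15,87)=15. stock: 87 - 15 = 72. total_sold = 29
  Event 7 (sale 15): sell min(15,72)=15. stock: 72 - 15 = 57. total_sold = 44
Final: stock = 57, total_sold = 44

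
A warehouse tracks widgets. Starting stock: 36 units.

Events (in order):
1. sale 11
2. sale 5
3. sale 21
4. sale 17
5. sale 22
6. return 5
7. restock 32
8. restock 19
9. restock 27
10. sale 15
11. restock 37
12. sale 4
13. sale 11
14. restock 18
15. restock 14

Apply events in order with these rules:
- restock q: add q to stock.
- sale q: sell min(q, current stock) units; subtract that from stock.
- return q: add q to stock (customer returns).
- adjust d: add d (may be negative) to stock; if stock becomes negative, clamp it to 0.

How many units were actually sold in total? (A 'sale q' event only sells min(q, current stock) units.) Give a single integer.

Answer: 66

Derivation:
Processing events:
Start: stock = 36
  Event 1 (sale 11): sell min(11,36)=11. stock: 36 - 11 = 25. total_sold = 11
  Event 2 (sale 5): sell min(5,25)=5. stock: 25 - 5 = 20. total_sold = 16
  Event 3 (sale 21): sell min(21,20)=20. stock: 20 - 20 = 0. total_sold = 36
  Event 4 (sale 17): sell min(17,0)=0. stock: 0 - 0 = 0. total_sold = 36
  Event 5 (sale 22): sell min(22,0)=0. stock: 0 - 0 = 0. total_sold = 36
  Event 6 (return 5): 0 + 5 = 5
  Event 7 (restock 32): 5 + 32 = 37
  Event 8 (restock 19): 37 + 19 = 56
  Event 9 (restock 27): 56 + 27 = 83
  Event 10 (sale 15): sell min(15,83)=15. stock: 83 - 15 = 68. total_sold = 51
  Event 11 (restock 37): 68 + 37 = 105
  Event 12 (sale 4): sell min(4,105)=4. stock: 105 - 4 = 101. total_sold = 55
  Event 13 (sale 11): sell min(11,101)=11. stock: 101 - 11 = 90. total_sold = 66
  Event 14 (restock 18): 90 + 18 = 108
  Event 15 (restock 14): 108 + 14 = 122
Final: stock = 122, total_sold = 66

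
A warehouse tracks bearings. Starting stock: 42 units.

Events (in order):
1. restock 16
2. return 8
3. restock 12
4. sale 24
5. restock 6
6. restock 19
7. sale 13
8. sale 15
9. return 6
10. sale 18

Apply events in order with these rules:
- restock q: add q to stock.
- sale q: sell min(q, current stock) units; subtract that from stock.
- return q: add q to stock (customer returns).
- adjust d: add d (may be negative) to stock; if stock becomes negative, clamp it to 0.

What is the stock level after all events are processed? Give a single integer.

Answer: 39

Derivation:
Processing events:
Start: stock = 42
  Event 1 (restock 16): 42 + 16 = 58
  Event 2 (return 8): 58 + 8 = 66
  Event 3 (restock 12): 66 + 12 = 78
  Event 4 (sale 24): sell min(24,78)=24. stock: 78 - 24 = 54. total_sold = 24
  Event 5 (restock 6): 54 + 6 = 60
  Event 6 (restock 19): 60 + 19 = 79
  Event 7 (sale 13): sell min(13,79)=13. stock: 79 - 13 = 66. total_sold = 37
  Event 8 (sale 15): sell min(15,66)=15. stock: 66 - 15 = 51. total_sold = 52
  Event 9 (return 6): 51 + 6 = 57
  Event 10 (sale 18): sell min(18,57)=18. stock: 57 - 18 = 39. total_sold = 70
Final: stock = 39, total_sold = 70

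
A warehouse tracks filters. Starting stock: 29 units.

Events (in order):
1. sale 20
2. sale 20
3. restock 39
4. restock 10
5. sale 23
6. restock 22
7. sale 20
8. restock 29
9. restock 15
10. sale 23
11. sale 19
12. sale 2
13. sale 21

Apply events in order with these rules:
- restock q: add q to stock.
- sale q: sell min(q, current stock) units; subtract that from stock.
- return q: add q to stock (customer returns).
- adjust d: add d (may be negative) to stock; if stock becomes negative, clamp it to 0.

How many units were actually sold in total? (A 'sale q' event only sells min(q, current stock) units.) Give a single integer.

Processing events:
Start: stock = 29
  Event 1 (sale 20): sell min(20,29)=20. stock: 29 - 20 = 9. total_sold = 20
  Event 2 (sale 20): sell min(20,9)=9. stock: 9 - 9 = 0. total_sold = 29
  Event 3 (restock 39): 0 + 39 = 39
  Event 4 (restock 10): 39 + 10 = 49
  Event 5 (sale 23): sell min(23,49)=23. stock: 49 - 23 = 26. total_sold = 52
  Event 6 (restock 22): 26 + 22 = 48
  Event 7 (sale 20): sell min(20,48)=20. stock: 48 - 20 = 28. total_sold = 72
  Event 8 (restock 29): 28 + 29 = 57
  Event 9 (restock 15): 57 + 15 = 72
  Event 10 (sale 23): sell min(23,72)=23. stock: 72 - 23 = 49. total_sold = 95
  Event 11 (sale 19): sell min(19,49)=19. stock: 49 - 19 = 30. total_sold = 114
  Event 12 (sale 2): sell min(2,30)=2. stock: 30 - 2 = 28. total_sold = 116
  Event 13 (sale 21): sell min(21,28)=21. stock: 28 - 21 = 7. total_sold = 137
Final: stock = 7, total_sold = 137

Answer: 137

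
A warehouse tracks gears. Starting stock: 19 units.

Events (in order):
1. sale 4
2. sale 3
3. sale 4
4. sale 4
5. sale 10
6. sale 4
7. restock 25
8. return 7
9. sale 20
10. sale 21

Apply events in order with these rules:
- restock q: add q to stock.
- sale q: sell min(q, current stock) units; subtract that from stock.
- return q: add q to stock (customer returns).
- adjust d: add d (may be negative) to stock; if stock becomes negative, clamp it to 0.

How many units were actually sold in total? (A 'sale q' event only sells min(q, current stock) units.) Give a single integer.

Processing events:
Start: stock = 19
  Event 1 (sale 4): sell min(4,19)=4. stock: 19 - 4 = 15. total_sold = 4
  Event 2 (sale 3): sell min(3,15)=3. stock: 15 - 3 = 12. total_sold = 7
  Event 3 (sale 4): sell min(4,12)=4. stock: 12 - 4 = 8. total_sold = 11
  Event 4 (sale 4): sell min(4,8)=4. stock: 8 - 4 = 4. total_sold = 15
  Event 5 (sale 10): sell min(10,4)=4. stock: 4 - 4 = 0. total_sold = 19
  Event 6 (sale 4): sell min(4,0)=0. stock: 0 - 0 = 0. total_sold = 19
  Event 7 (restock 25): 0 + 25 = 25
  Event 8 (return 7): 25 + 7 = 32
  Event 9 (sale 20): sell min(20,32)=20. stock: 32 - 20 = 12. total_sold = 39
  Event 10 (sale 21): sell min(21,12)=12. stock: 12 - 12 = 0. total_sold = 51
Final: stock = 0, total_sold = 51

Answer: 51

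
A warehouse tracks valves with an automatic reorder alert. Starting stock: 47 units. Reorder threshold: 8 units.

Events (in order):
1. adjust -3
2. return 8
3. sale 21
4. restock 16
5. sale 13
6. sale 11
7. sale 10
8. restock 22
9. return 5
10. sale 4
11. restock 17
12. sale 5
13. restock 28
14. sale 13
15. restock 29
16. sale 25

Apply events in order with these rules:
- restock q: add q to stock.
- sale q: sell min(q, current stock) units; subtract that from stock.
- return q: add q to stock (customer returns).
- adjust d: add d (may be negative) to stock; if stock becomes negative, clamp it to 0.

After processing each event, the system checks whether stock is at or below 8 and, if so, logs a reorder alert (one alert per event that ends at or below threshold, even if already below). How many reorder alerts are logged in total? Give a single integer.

Answer: 0

Derivation:
Processing events:
Start: stock = 47
  Event 1 (adjust -3): 47 + -3 = 44
  Event 2 (return 8): 44 + 8 = 52
  Event 3 (sale 21): sell min(21,52)=21. stock: 52 - 21 = 31. total_sold = 21
  Event 4 (restock 16): 31 + 16 = 47
  Event 5 (sale 13): sell min(13,47)=13. stock: 47 - 13 = 34. total_sold = 34
  Event 6 (sale 11): sell min(11,34)=11. stock: 34 - 11 = 23. total_sold = 45
  Event 7 (sale 10): sell min(10,23)=10. stock: 23 - 10 = 13. total_sold = 55
  Event 8 (restock 22): 13 + 22 = 35
  Event 9 (return 5): 35 + 5 = 40
  Event 10 (sale 4): sell min(4,40)=4. stock: 40 - 4 = 36. total_sold = 59
  Event 11 (restock 17): 36 + 17 = 53
  Event 12 (sale 5): sell min(5,53)=5. stock: 53 - 5 = 48. total_sold = 64
  Event 13 (restock 28): 48 + 28 = 76
  Event 14 (sale 13): sell min(13,76)=13. stock: 76 - 13 = 63. total_sold = 77
  Event 15 (restock 29): 63 + 29 = 92
  Event 16 (sale 25): sell min(25,92)=25. stock: 92 - 25 = 67. total_sold = 102
Final: stock = 67, total_sold = 102

Checking against threshold 8:
  After event 1: stock=44 > 8
  After event 2: stock=52 > 8
  After event 3: stock=31 > 8
  After event 4: stock=47 > 8
  After event 5: stock=34 > 8
  After event 6: stock=23 > 8
  After event 7: stock=13 > 8
  After event 8: stock=35 > 8
  After event 9: stock=40 > 8
  After event 10: stock=36 > 8
  After event 11: stock=53 > 8
  After event 12: stock=48 > 8
  After event 13: stock=76 > 8
  After event 14: stock=63 > 8
  After event 15: stock=92 > 8
  After event 16: stock=67 > 8
Alert events: []. Count = 0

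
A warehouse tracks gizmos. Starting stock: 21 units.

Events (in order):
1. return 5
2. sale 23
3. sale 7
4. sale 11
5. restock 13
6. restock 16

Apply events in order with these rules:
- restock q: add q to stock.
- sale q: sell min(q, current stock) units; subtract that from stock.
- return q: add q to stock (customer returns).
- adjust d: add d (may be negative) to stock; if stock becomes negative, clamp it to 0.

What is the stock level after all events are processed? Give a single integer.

Answer: 29

Derivation:
Processing events:
Start: stock = 21
  Event 1 (return 5): 21 + 5 = 26
  Event 2 (sale 23): sell min(23,26)=23. stock: 26 - 23 = 3. total_sold = 23
  Event 3 (sale 7): sell min(7,3)=3. stock: 3 - 3 = 0. total_sold = 26
  Event 4 (sale 11): sell min(11,0)=0. stock: 0 - 0 = 0. total_sold = 26
  Event 5 (restock 13): 0 + 13 = 13
  Event 6 (restock 16): 13 + 16 = 29
Final: stock = 29, total_sold = 26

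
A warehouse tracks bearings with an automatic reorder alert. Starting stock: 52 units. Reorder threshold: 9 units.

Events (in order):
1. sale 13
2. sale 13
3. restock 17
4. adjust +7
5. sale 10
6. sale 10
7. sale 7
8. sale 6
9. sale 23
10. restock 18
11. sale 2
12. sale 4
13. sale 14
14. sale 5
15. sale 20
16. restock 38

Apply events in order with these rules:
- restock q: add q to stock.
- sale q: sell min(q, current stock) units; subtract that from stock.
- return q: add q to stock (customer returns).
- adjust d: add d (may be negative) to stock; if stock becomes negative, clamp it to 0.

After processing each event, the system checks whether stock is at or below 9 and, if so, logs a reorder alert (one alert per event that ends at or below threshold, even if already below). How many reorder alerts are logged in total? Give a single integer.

Answer: 4

Derivation:
Processing events:
Start: stock = 52
  Event 1 (sale 13): sell min(13,52)=13. stock: 52 - 13 = 39. total_sold = 13
  Event 2 (sale 13): sell min(13,39)=13. stock: 39 - 13 = 26. total_sold = 26
  Event 3 (restock 17): 26 + 17 = 43
  Event 4 (adjust +7): 43 + 7 = 50
  Event 5 (sale 10): sell min(10,50)=10. stock: 50 - 10 = 40. total_sold = 36
  Event 6 (sale 10): sell min(10,40)=10. stock: 40 - 10 = 30. total_sold = 46
  Event 7 (sale 7): sell min(7,30)=7. stock: 30 - 7 = 23. total_sold = 53
  Event 8 (sale 6): sell min(6,23)=6. stock: 23 - 6 = 17. total_sold = 59
  Event 9 (sale 23): sell min(23,17)=17. stock: 17 - 17 = 0. total_sold = 76
  Event 10 (restock 18): 0 + 18 = 18
  Event 11 (sale 2): sell min(2,18)=2. stock: 18 - 2 = 16. total_sold = 78
  Event 12 (sale 4): sell min(4,16)=4. stock: 16 - 4 = 12. total_sold = 82
  Event 13 (sale 14): sell min(14,12)=12. stock: 12 - 12 = 0. total_sold = 94
  Event 14 (sale 5): sell min(5,0)=0. stock: 0 - 0 = 0. total_sold = 94
  Event 15 (sale 20): sell min(20,0)=0. stock: 0 - 0 = 0. total_sold = 94
  Event 16 (restock 38): 0 + 38 = 38
Final: stock = 38, total_sold = 94

Checking against threshold 9:
  After event 1: stock=39 > 9
  After event 2: stock=26 > 9
  After event 3: stock=43 > 9
  After event 4: stock=50 > 9
  After event 5: stock=40 > 9
  After event 6: stock=30 > 9
  After event 7: stock=23 > 9
  After event 8: stock=17 > 9
  After event 9: stock=0 <= 9 -> ALERT
  After event 10: stock=18 > 9
  After event 11: stock=16 > 9
  After event 12: stock=12 > 9
  After event 13: stock=0 <= 9 -> ALERT
  After event 14: stock=0 <= 9 -> ALERT
  After event 15: stock=0 <= 9 -> ALERT
  After event 16: stock=38 > 9
Alert events: [9, 13, 14, 15]. Count = 4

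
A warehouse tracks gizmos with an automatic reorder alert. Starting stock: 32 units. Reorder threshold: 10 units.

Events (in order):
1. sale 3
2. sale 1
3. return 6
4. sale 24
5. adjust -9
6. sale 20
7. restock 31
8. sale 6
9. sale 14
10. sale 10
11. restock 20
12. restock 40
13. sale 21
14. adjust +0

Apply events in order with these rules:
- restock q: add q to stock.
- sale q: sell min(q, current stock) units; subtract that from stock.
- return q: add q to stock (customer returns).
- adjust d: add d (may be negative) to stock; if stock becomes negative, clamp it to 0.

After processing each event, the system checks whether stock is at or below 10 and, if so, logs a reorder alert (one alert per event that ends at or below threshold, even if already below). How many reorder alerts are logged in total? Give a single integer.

Processing events:
Start: stock = 32
  Event 1 (sale 3): sell min(3,32)=3. stock: 32 - 3 = 29. total_sold = 3
  Event 2 (sale 1): sell min(1,29)=1. stock: 29 - 1 = 28. total_sold = 4
  Event 3 (return 6): 28 + 6 = 34
  Event 4 (sale 24): sell min(24,34)=24. stock: 34 - 24 = 10. total_sold = 28
  Event 5 (adjust -9): 10 + -9 = 1
  Event 6 (sale 20): sell min(20,1)=1. stock: 1 - 1 = 0. total_sold = 29
  Event 7 (restock 31): 0 + 31 = 31
  Event 8 (sale 6): sell min(6,31)=6. stock: 31 - 6 = 25. total_sold = 35
  Event 9 (sale 14): sell min(14,25)=14. stock: 25 - 14 = 11. total_sold = 49
  Event 10 (sale 10): sell min(10,11)=10. stock: 11 - 10 = 1. total_sold = 59
  Event 11 (restock 20): 1 + 20 = 21
  Event 12 (restock 40): 21 + 40 = 61
  Event 13 (sale 21): sell min(21,61)=21. stock: 61 - 21 = 40. total_sold = 80
  Event 14 (adjust +0): 40 + 0 = 40
Final: stock = 40, total_sold = 80

Checking against threshold 10:
  After event 1: stock=29 > 10
  After event 2: stock=28 > 10
  After event 3: stock=34 > 10
  After event 4: stock=10 <= 10 -> ALERT
  After event 5: stock=1 <= 10 -> ALERT
  After event 6: stock=0 <= 10 -> ALERT
  After event 7: stock=31 > 10
  After event 8: stock=25 > 10
  After event 9: stock=11 > 10
  After event 10: stock=1 <= 10 -> ALERT
  After event 11: stock=21 > 10
  After event 12: stock=61 > 10
  After event 13: stock=40 > 10
  After event 14: stock=40 > 10
Alert events: [4, 5, 6, 10]. Count = 4

Answer: 4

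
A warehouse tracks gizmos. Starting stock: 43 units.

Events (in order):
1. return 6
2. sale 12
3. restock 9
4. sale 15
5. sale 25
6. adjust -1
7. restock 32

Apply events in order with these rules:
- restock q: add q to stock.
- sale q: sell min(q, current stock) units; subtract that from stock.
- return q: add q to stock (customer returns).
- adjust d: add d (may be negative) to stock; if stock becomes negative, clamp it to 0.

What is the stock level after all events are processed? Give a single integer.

Answer: 37

Derivation:
Processing events:
Start: stock = 43
  Event 1 (return 6): 43 + 6 = 49
  Event 2 (sale 12): sell min(12,49)=12. stock: 49 - 12 = 37. total_sold = 12
  Event 3 (restock 9): 37 + 9 = 46
  Event 4 (sale 15): sell min(15,46)=15. stock: 46 - 15 = 31. total_sold = 27
  Event 5 (sale 25): sell min(25,31)=25. stock: 31 - 25 = 6. total_sold = 52
  Event 6 (adjust -1): 6 + -1 = 5
  Event 7 (restock 32): 5 + 32 = 37
Final: stock = 37, total_sold = 52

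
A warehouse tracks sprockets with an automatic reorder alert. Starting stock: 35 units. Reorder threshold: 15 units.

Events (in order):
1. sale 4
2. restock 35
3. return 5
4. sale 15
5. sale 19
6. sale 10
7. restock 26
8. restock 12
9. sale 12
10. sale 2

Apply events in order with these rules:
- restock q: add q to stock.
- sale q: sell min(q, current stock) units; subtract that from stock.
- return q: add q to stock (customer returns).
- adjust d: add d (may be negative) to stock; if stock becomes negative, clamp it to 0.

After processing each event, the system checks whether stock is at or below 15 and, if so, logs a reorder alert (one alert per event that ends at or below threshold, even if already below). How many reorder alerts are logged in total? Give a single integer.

Answer: 0

Derivation:
Processing events:
Start: stock = 35
  Event 1 (sale 4): sell min(4,35)=4. stock: 35 - 4 = 31. total_sold = 4
  Event 2 (restock 35): 31 + 35 = 66
  Event 3 (return 5): 66 + 5 = 71
  Event 4 (sale 15): sell min(15,71)=15. stock: 71 - 15 = 56. total_sold = 19
  Event 5 (sale 19): sell min(19,56)=19. stock: 56 - 19 = 37. total_sold = 38
  Event 6 (sale 10): sell min(10,37)=10. stock: 37 - 10 = 27. total_sold = 48
  Event 7 (restock 26): 27 + 26 = 53
  Event 8 (restock 12): 53 + 12 = 65
  Event 9 (sale 12): sell min(12,65)=12. stock: 65 - 12 = 53. total_sold = 60
  Event 10 (sale 2): sell min(2,53)=2. stock: 53 - 2 = 51. total_sold = 62
Final: stock = 51, total_sold = 62

Checking against threshold 15:
  After event 1: stock=31 > 15
  After event 2: stock=66 > 15
  After event 3: stock=71 > 15
  After event 4: stock=56 > 15
  After event 5: stock=37 > 15
  After event 6: stock=27 > 15
  After event 7: stock=53 > 15
  After event 8: stock=65 > 15
  After event 9: stock=53 > 15
  After event 10: stock=51 > 15
Alert events: []. Count = 0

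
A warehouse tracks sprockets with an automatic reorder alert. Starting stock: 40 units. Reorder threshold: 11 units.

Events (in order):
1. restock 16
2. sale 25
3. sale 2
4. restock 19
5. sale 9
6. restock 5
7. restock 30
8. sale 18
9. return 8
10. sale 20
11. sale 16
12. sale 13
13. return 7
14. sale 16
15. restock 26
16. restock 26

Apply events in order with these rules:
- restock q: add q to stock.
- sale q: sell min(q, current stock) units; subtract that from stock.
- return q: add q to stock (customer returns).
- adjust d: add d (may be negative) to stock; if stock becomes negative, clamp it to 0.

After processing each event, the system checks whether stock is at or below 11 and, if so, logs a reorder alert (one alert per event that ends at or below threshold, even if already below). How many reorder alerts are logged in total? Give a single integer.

Answer: 1

Derivation:
Processing events:
Start: stock = 40
  Event 1 (restock 16): 40 + 16 = 56
  Event 2 (sale 25): sell min(25,56)=25. stock: 56 - 25 = 31. total_sold = 25
  Event 3 (sale 2): sell min(2,31)=2. stock: 31 - 2 = 29. total_sold = 27
  Event 4 (restock 19): 29 + 19 = 48
  Event 5 (sale 9): sell min(9,48)=9. stock: 48 - 9 = 39. total_sold = 36
  Event 6 (restock 5): 39 + 5 = 44
  Event 7 (restock 30): 44 + 30 = 74
  Event 8 (sale 18): sell min(18,74)=18. stock: 74 - 18 = 56. total_sold = 54
  Event 9 (return 8): 56 + 8 = 64
  Event 10 (sale 20): sell min(20,64)=20. stock: 64 - 20 = 44. total_sold = 74
  Event 11 (sale 16): sell min(16,44)=16. stock: 44 - 16 = 28. total_sold = 90
  Event 12 (sale 13): sell min(13,28)=13. stock: 28 - 13 = 15. total_sold = 103
  Event 13 (return 7): 15 + 7 = 22
  Event 14 (sale 16): sell min(16,22)=16. stock: 22 - 16 = 6. total_sold = 119
  Event 15 (restock 26): 6 + 26 = 32
  Event 16 (restock 26): 32 + 26 = 58
Final: stock = 58, total_sold = 119

Checking against threshold 11:
  After event 1: stock=56 > 11
  After event 2: stock=31 > 11
  After event 3: stock=29 > 11
  After event 4: stock=48 > 11
  After event 5: stock=39 > 11
  After event 6: stock=44 > 11
  After event 7: stock=74 > 11
  After event 8: stock=56 > 11
  After event 9: stock=64 > 11
  After event 10: stock=44 > 11
  After event 11: stock=28 > 11
  After event 12: stock=15 > 11
  After event 13: stock=22 > 11
  After event 14: stock=6 <= 11 -> ALERT
  After event 15: stock=32 > 11
  After event 16: stock=58 > 11
Alert events: [14]. Count = 1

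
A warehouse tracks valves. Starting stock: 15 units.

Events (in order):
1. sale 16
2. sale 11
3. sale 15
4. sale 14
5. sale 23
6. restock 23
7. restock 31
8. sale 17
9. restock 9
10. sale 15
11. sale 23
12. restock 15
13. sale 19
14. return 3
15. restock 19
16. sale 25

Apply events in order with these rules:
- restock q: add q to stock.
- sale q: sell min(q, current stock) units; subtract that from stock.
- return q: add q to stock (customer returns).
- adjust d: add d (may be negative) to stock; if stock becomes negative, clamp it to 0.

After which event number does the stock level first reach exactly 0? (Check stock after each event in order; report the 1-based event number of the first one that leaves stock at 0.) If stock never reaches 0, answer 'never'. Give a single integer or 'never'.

Answer: 1

Derivation:
Processing events:
Start: stock = 15
  Event 1 (sale 16): sell min(16,15)=15. stock: 15 - 15 = 0. total_sold = 15
  Event 2 (sale 11): sell min(11,0)=0. stock: 0 - 0 = 0. total_sold = 15
  Event 3 (sale 15): sell min(15,0)=0. stock: 0 - 0 = 0. total_sold = 15
  Event 4 (sale 14): sell min(14,0)=0. stock: 0 - 0 = 0. total_sold = 15
  Event 5 (sale 23): sell min(23,0)=0. stock: 0 - 0 = 0. total_sold = 15
  Event 6 (restock 23): 0 + 23 = 23
  Event 7 (restock 31): 23 + 31 = 54
  Event 8 (sale 17): sell min(17,54)=17. stock: 54 - 17 = 37. total_sold = 32
  Event 9 (restock 9): 37 + 9 = 46
  Event 10 (sale 15): sell min(15,46)=15. stock: 46 - 15 = 31. total_sold = 47
  Event 11 (sale 23): sell min(23,31)=23. stock: 31 - 23 = 8. total_sold = 70
  Event 12 (restock 15): 8 + 15 = 23
  Event 13 (sale 19): sell min(19,23)=19. stock: 23 - 19 = 4. total_sold = 89
  Event 14 (return 3): 4 + 3 = 7
  Event 15 (restock 19): 7 + 19 = 26
  Event 16 (sale 25): sell min(25,26)=25. stock: 26 - 25 = 1. total_sold = 114
Final: stock = 1, total_sold = 114

First zero at event 1.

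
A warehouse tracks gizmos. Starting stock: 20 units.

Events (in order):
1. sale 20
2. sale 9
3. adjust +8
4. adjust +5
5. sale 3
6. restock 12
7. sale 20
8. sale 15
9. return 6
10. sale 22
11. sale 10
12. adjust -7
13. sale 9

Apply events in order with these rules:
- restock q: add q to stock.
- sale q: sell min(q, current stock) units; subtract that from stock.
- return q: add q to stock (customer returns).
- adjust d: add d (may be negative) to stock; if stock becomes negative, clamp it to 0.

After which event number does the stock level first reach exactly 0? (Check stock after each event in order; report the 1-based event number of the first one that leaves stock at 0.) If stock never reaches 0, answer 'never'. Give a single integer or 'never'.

Answer: 1

Derivation:
Processing events:
Start: stock = 20
  Event 1 (sale 20): sell min(20,20)=20. stock: 20 - 20 = 0. total_sold = 20
  Event 2 (sale 9): sell min(9,0)=0. stock: 0 - 0 = 0. total_sold = 20
  Event 3 (adjust +8): 0 + 8 = 8
  Event 4 (adjust +5): 8 + 5 = 13
  Event 5 (sale 3): sell min(3,13)=3. stock: 13 - 3 = 10. total_sold = 23
  Event 6 (restock 12): 10 + 12 = 22
  Event 7 (sale 20): sell min(20,22)=20. stock: 22 - 20 = 2. total_sold = 43
  Event 8 (sale 15): sell min(15,2)=2. stock: 2 - 2 = 0. total_sold = 45
  Event 9 (return 6): 0 + 6 = 6
  Event 10 (sale 22): sell min(22,6)=6. stock: 6 - 6 = 0. total_sold = 51
  Event 11 (sale 10): sell min(10,0)=0. stock: 0 - 0 = 0. total_sold = 51
  Event 12 (adjust -7): 0 + -7 = 0 (clamped to 0)
  Event 13 (sale 9): sell min(9,0)=0. stock: 0 - 0 = 0. total_sold = 51
Final: stock = 0, total_sold = 51

First zero at event 1.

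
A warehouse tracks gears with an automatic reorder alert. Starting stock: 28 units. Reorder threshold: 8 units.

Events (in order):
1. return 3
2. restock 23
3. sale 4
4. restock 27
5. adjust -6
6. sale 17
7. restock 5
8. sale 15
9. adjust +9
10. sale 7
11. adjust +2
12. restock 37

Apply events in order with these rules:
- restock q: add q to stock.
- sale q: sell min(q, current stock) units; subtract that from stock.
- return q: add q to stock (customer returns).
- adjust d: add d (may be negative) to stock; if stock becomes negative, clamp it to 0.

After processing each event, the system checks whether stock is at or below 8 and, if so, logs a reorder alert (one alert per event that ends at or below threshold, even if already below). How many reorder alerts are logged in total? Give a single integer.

Processing events:
Start: stock = 28
  Event 1 (return 3): 28 + 3 = 31
  Event 2 (restock 23): 31 + 23 = 54
  Event 3 (sale 4): sell min(4,54)=4. stock: 54 - 4 = 50. total_sold = 4
  Event 4 (restock 27): 50 + 27 = 77
  Event 5 (adjust -6): 77 + -6 = 71
  Event 6 (sale 17): sell min(17,71)=17. stock: 71 - 17 = 54. total_sold = 21
  Event 7 (restock 5): 54 + 5 = 59
  Event 8 (sale 15): sell min(15,59)=15. stock: 59 - 15 = 44. total_sold = 36
  Event 9 (adjust +9): 44 + 9 = 53
  Event 10 (sale 7): sell min(7,53)=7. stock: 53 - 7 = 46. total_sold = 43
  Event 11 (adjust +2): 46 + 2 = 48
  Event 12 (restock 37): 48 + 37 = 85
Final: stock = 85, total_sold = 43

Checking against threshold 8:
  After event 1: stock=31 > 8
  After event 2: stock=54 > 8
  After event 3: stock=50 > 8
  After event 4: stock=77 > 8
  After event 5: stock=71 > 8
  After event 6: stock=54 > 8
  After event 7: stock=59 > 8
  After event 8: stock=44 > 8
  After event 9: stock=53 > 8
  After event 10: stock=46 > 8
  After event 11: stock=48 > 8
  After event 12: stock=85 > 8
Alert events: []. Count = 0

Answer: 0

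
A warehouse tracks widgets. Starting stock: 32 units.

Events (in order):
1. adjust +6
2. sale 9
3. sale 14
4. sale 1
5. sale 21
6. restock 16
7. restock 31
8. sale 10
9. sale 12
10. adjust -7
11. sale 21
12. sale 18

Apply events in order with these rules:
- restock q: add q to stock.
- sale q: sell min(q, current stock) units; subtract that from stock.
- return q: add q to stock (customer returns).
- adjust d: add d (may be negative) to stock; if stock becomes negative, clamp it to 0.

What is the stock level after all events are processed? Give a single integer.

Processing events:
Start: stock = 32
  Event 1 (adjust +6): 32 + 6 = 38
  Event 2 (sale 9): sell min(9,38)=9. stock: 38 - 9 = 29. total_sold = 9
  Event 3 (sale 14): sell min(14,29)=14. stock: 29 - 14 = 15. total_sold = 23
  Event 4 (sale 1): sell min(1,15)=1. stock: 15 - 1 = 14. total_sold = 24
  Event 5 (sale 21): sell min(21,14)=14. stock: 14 - 14 = 0. total_sold = 38
  Event 6 (restock 16): 0 + 16 = 16
  Event 7 (restock 31): 16 + 31 = 47
  Event 8 (sale 10): sell min(10,47)=10. stock: 47 - 10 = 37. total_sold = 48
  Event 9 (sale 12): sell min(12,37)=12. stock: 37 - 12 = 25. total_sold = 60
  Event 10 (adjust -7): 25 + -7 = 18
  Event 11 (sale 21): sell min(21,18)=18. stock: 18 - 18 = 0. total_sold = 78
  Event 12 (sale 18): sell min(18,0)=0. stock: 0 - 0 = 0. total_sold = 78
Final: stock = 0, total_sold = 78

Answer: 0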